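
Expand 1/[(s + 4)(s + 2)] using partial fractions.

1/(s + 4)(s + 2) = A/(s + 4) + B/(s + 2). A = 1/(-4 + 2) = -1/2, B = 1/(-2 + 4) = 1/2
Result: (-1/2)/(s + 4) + (1/2)/(s + 2)


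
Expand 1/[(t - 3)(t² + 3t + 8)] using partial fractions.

Cover-up at t = 3: A = 1/(3² + 3·3 + 8) = 1/26. Then B = -A = -1/26, C = -A·(3 + 3) = -3/13
Result: (1/26)/(t - 3) - ((1/26)t + 3/13)/(t² + 3t + 8)


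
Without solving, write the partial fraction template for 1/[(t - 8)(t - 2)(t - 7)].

Three distinct linear factors: A/(t - 8) + B/(t - 2) + C/(t - 7)


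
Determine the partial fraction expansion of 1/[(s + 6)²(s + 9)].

Cover-up at s=-9: C = 1/(-9 + 6)² = 1/9. Cover-up at s=-6: B = 1/(-6 + 9) = 1/3. Comparing s² coeff: A = -C = -1/9
Result: (-1/9)/(s + 6) + (1/3)/(s + 6)² + (1/9)/(s + 9)


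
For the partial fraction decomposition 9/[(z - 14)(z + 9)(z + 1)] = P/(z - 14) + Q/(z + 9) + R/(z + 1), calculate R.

Cover-up at z = -1: R = 9/[(-1 - 14)(-1 + 9)] = 9/[(-15)(8)] = -9/120 = -3/40


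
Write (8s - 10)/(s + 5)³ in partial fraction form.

(8s - 10) = A(s + 5)² + B(s + 5) + C. At s = -5: C = 8·(-5) - 10 = -50. Coefficients: A = 0, B = 8
Result: 8/(s + 5)² - 50/(s + 5)³


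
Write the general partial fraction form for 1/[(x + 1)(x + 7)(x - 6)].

Three distinct linear factors: α/(x + 1) + β/(x + 7) + γ/(x - 6)


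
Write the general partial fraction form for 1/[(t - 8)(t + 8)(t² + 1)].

Two linear + quadratic: P/(t - 8) + Q/(t + 8) + (Rt + S)/(t² + 1)


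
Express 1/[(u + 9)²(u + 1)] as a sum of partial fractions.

Cover-up at u=-1: C = 1/(-1 + 9)² = 1/64. Cover-up at u=-9: B = 1/(-9 + 1) = -1/8. Comparing u² coeff: A = -C = -1/64
Result: (-1/64)/(u + 9) - (1/8)/(u + 9)² + (1/64)/(u + 1)


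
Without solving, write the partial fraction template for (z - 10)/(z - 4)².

Repeated linear factor: α/(z - 4) + β/(z - 4)²


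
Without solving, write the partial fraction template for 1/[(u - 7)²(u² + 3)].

Repeated linear + quadratic: P/(u - 7) + Q/(u - 7)² + (Ru + S)/(u² + 3)


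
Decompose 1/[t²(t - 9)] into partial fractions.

Cover-up at t=9: γ = 1/(9 - 0)² = 1/81. Cover-up at t=0: β = 1/(0 - 9) = -1/9. Comparing t² coeff: α = -γ = -1/81
Result: (-1/81)/t - (1/9)/t² + (1/81)/(t - 9)


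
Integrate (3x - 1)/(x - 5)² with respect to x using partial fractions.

Decompose: A = 3, B = 3·5 - 1 = 14, so (3x - 1)/(x - 5)² = 3/(x - 5) + 14/(x - 5)². Integrate: ∫ A/(x - 5) dx = 3 ln|(x - 5)|; ∫ B/(x - 5)² dx = -14/(x - 5). Sum: 3 ln|(x - 5)| - 14/(x - 5) + C


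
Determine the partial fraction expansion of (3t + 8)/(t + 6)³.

(3t + 8) = P(t + 6)² + Q(t + 6) + R. At t = -6: R = 3·(-6) + 8 = -10. Coefficients: P = 0, Q = 3
Result: 3/(t + 6)² - 10/(t + 6)³


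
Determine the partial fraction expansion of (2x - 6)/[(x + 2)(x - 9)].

At x=-2: A = (2·(-2) - 6)/(-2 - 9) = 10/11. At x=9: B = (2·9 - 6)/(9 + 2) = 12/11
Result: (10/11)/(x + 2) + (12/11)/(x - 9)


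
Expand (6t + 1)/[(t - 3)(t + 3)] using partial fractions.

At t=3: A = (6·3 + 1)/(3 + 3) = 19/6. At t=-3: B = (6·(-3) + 1)/(-3 - 3) = 17/6
Result: (19/6)/(t - 3) + (17/6)/(t + 3)


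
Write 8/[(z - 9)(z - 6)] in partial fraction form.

8/(z - 9)(z - 6) = A/(z - 9) + B/(z - 6). A = 8/(9 - 6) = 8/3, B = 8/(6 - 9) = -8/3
Result: (8/3)/(z - 9) - (8/3)/(z - 6)


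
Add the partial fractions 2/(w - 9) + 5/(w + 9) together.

Common denominator (w - 9)(w + 9). Numerator: 2(w + 9) + 5(w - 9) = (2w + 18) + (5w - 45) = 7w - 27
Result: (7w - 27)/[(w - 9)(w + 9)]


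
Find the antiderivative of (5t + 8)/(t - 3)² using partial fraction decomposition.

Decompose: P = 5, Q = 5·3 + 8 = 23, so (5t + 8)/(t - 3)² = 5/(t - 3) + 23/(t - 3)². Integrate: ∫ P/(t - 3) dt = 5 ln|(t - 3)|; ∫ Q/(t - 3)² dt = -23/(t - 3). Sum: 5 ln|(t - 3)| - 23/(t - 3) + C


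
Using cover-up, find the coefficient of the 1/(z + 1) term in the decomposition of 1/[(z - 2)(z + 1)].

Cover (z + 1), set z=-1: 1/((z - 2) at z=-1) = 1/(-3) = -1/3


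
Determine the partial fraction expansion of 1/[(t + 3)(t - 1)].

1/(t + 3)(t - 1) = α/(t + 3) + β/(t - 1). α = 1/(-3 - 1) = -1/4, β = 1/(1 + 3) = 1/4
Result: (-1/4)/(t + 3) + (1/4)/(t - 1)


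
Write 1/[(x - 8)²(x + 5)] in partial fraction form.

Cover-up at x=-5: R = 1/(-5 - 8)² = 1/169. Cover-up at x=8: Q = 1/(8 + 5) = 1/13. Comparing x² coeff: P = -R = -1/169
Result: (-1/169)/(x - 8) + (1/13)/(x - 8)² + (1/169)/(x + 5)


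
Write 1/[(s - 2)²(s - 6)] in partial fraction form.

Cover-up at s=6: C = 1/(6 - 2)² = 1/16. Cover-up at s=2: B = 1/(2 - 6) = -1/4. Comparing s² coeff: A = -C = -1/16
Result: (-1/16)/(s - 2) - (1/4)/(s - 2)² + (1/16)/(s - 6)


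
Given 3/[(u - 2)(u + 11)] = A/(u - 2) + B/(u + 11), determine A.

Cover-up at u = 2: A = 3/(2 + 11) = 3/13


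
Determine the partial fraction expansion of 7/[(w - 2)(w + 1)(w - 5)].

Using cover-up method: A = -7/9, B = 7/18, C = 7/18
Result: (-7/9)/(w - 2) + (7/18)/(w + 1) + (7/18)/(w - 5)


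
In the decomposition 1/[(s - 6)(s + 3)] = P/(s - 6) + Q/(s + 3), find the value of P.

Cover-up at s = 6: P = 1/(6 + 3) = 1/9


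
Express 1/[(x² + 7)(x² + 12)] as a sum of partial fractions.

Coefficient matching gives α = γ = 0, β = 1/(12-7) = 1/5, δ = -β = -1/5
Result: (1/5)/(x² + 7) - (1/5)/(x² + 12)


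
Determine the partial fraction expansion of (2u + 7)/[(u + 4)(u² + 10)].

At u=-4: A = (2·(-4) + 7)/((-4)² + 10) = -1/26. B = -A = 1/26, C = 2 - (-4)·A = 24/13
Result: (-1/26)/(u + 4) + ((1/26)u + 24/13)/(u² + 10)


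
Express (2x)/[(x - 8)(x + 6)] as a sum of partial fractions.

At x=8: α = (2·8 + 0)/(8 + 6) = 8/7. At x=-6: β = (2·(-6) + 0)/(-6 - 8) = 6/7
Result: (8/7)/(x - 8) + (6/7)/(x + 6)


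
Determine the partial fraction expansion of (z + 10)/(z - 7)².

(z + 10) = P(z - 7) + Q. At z = 7: Q = 1·7 + 10 = 17. Coeff of z: P = 1
Result: 1/(z - 7) + 17/(z - 7)²


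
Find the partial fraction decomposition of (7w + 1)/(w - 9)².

(7w + 1) = α(w - 9) + β. At w = 9: β = 7·9 + 1 = 64. Coeff of w: α = 7
Result: 7/(w - 9) + 64/(w - 9)²


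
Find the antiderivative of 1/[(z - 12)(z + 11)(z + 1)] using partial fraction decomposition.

Cover-up: α = 1/299, β = 1/230, γ = -1/130. Decomposition: (1/299)/(z - 12) + (1/230)/(z + 11) - (1/130)/(z + 1). Integrate each term: (1/299) ln|(z - 12)| + (1/230) ln|(z + 11)| - (1/130) ln|(z + 1)| + C


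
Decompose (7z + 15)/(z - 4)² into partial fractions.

(7z + 15) = A(z - 4) + B. At z = 4: B = 7·4 + 15 = 43. Coeff of z: A = 7
Result: 7/(z - 4) + 43/(z - 4)²


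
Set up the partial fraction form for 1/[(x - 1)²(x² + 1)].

Repeated linear + quadratic: α/(x - 1) + β/(x - 1)² + (γx + δ)/(x² + 1)


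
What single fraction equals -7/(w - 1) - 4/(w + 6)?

Common denominator (w - 1)(w + 6). Numerator: -7(w + 6) - 4(w - 1) = (-7w - 42) - (4w - 4) = -11w - 38
Result: (-11w - 38)/[(w - 1)(w + 6)]


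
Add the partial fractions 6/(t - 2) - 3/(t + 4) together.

Common denominator (t - 2)(t + 4). Numerator: 6(t + 4) - 3(t - 2) = (6t + 24) - (3t - 6) = 3t + 30
Result: (3t + 30)/[(t - 2)(t + 4)]


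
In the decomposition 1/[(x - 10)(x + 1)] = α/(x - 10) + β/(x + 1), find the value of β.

Cover-up at x = -1: β = 1/(-1 - 10) = -1/11


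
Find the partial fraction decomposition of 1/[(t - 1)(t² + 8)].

Cover-up at t = 1: A = 1/(1² + 8) = 1/9. Then B = -A = -1/9, C = -A·(0 + 1) = -1/9
Result: (1/9)/(t - 1) - ((1/9)t + 1/9)/(t² + 8)


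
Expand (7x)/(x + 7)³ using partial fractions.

(7x) = α(x + 7)² + β(x + 7) + γ. At x = -7: γ = 7·(-7) + 0 = -49. Coefficients: α = 0, β = 7
Result: 7/(x + 7)² - 49/(x + 7)³


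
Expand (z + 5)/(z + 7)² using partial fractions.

(z + 5) = α(z + 7) + β. At z = -7: β = 1·(-7) + 5 = -2. Coeff of z: α = 1
Result: 1/(z + 7) - 2/(z + 7)²


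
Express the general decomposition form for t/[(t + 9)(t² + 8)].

Linear + irreducible quadratic: P/(t + 9) + (Qt + R)/(t² + 8)


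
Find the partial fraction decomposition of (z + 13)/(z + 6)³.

(z + 13) = A(z + 6)² + B(z + 6) + C. At z = -6: C = 1·(-6) + 13 = 7. Coefficients: A = 0, B = 1
Result: 1/(z + 6)² + 7/(z + 6)³


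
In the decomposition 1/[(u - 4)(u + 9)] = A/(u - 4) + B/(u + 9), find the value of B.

Cover-up at u = -9: B = 1/(-9 - 4) = -1/13


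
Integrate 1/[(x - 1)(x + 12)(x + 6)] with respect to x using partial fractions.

Cover-up: A = 1/91, B = 1/78, C = -1/42. Decomposition: (1/91)/(x - 1) + (1/78)/(x + 12) - (1/42)/(x + 6). Integrate each term: (1/91) ln|(x - 1)| + (1/78) ln|(x + 12)| - (1/42) ln|(x + 6)| + C


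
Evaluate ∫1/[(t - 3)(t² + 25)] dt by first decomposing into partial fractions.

Cover-up at t=3: A = 1/(3²+25) = 1/34. Coeff matching: B = -1/34, C = -3/34. Decomposition: (1/34)/(t - 3) - ((1/34)t + 3/34)/(t² + 25). Integrate: linear → ln, quadratic → (1/2)ln + arctan: (1/34) ln|(t - 3)| - (1/68) ln(t² + 25) - (3/170) arctan(t/5) + C


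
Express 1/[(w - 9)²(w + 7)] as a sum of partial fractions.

Cover-up at w=-7: C = 1/(-7 - 9)² = 1/256. Cover-up at w=9: B = 1/(9 + 7) = 1/16. Comparing w² coeff: A = -C = -1/256
Result: (-1/256)/(w - 9) + (1/16)/(w - 9)² + (1/256)/(w + 7)


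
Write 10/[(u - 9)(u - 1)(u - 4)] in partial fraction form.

Using cover-up method: A = 1/4, B = 5/12, C = -2/3
Result: (1/4)/(u - 9) + (5/12)/(u - 1) - (2/3)/(u - 4)


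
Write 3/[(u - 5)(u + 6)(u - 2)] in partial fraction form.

Using cover-up method: α = 1/11, β = 3/88, γ = -1/8
Result: (1/11)/(u - 5) + (3/88)/(u + 6) - (1/8)/(u - 2)


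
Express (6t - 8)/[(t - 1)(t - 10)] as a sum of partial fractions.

At t=1: P = (6·1 - 8)/(1 - 10) = 2/9. At t=10: Q = (6·10 - 8)/(10 - 1) = 52/9
Result: (2/9)/(t - 1) + (52/9)/(t - 10)


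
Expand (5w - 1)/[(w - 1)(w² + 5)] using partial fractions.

At w=1: α = (5·1 - 1)/(1² + 5) = 2/3. β = -α = -2/3, γ = 5 - 1·α = 13/3
Result: (2/3)/(w - 1) - ((2/3)w - 13/3)/(w² + 5)


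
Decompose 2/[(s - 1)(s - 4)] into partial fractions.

2/(s - 1)(s - 4) = A/(s - 1) + B/(s - 4). A = 2/(1 - 4) = -2/3, B = 2/(4 - 1) = 2/3
Result: (-2/3)/(s - 1) + (2/3)/(s - 4)


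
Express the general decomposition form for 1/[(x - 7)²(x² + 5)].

Repeated linear + quadratic: α/(x - 7) + β/(x - 7)² + (γx + δ)/(x² + 5)


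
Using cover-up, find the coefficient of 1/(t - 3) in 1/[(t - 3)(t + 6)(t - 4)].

Cover (t - 3), set t=3: 1/[(3 + 6)(3 - 4)] = -1/9


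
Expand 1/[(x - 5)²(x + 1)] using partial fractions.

Cover-up at x=-1: C = 1/(-1 - 5)² = 1/36. Cover-up at x=5: B = 1/(5 + 1) = 1/6. Comparing x² coeff: A = -C = -1/36
Result: (-1/36)/(x - 5) + (1/6)/(x - 5)² + (1/36)/(x + 1)


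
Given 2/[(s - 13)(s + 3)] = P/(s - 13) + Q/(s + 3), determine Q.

Cover-up at s = -3: Q = 2/(-3 - 13) = -2/16 = -1/8


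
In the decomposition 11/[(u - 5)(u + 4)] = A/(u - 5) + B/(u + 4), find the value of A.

Cover-up at u = 5: A = 11/(5 + 4) = 11/9


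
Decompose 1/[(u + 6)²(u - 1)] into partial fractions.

Cover-up at u=1: γ = 1/(1 + 6)² = 1/49. Cover-up at u=-6: β = 1/(-6 - 1) = -1/7. Comparing u² coeff: α = -γ = -1/49
Result: (-1/49)/(u + 6) - (1/7)/(u + 6)² + (1/49)/(u - 1)


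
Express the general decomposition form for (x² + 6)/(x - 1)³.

Repeated linear factor (power 3): α/(x - 1) + β/(x - 1)² + γ/(x - 1)³


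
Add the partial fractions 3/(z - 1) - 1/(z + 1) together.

Common denominator (z - 1)(z + 1). Numerator: 3(z + 1) - 1(z - 1) = (3z + 3) - (z - 1) = 2z + 4
Result: (2z + 4)/[(z - 1)(z + 1)]


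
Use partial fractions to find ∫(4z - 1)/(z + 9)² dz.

Decompose: A = 4, B = 4·(-9) - 1 = -37, so (4z - 1)/(z + 9)² = 4/(z + 9) - 37/(z + 9)². Integrate: ∫ A/(z + 9) dz = 4 ln|(z + 9)|; ∫ B/(z + 9)² dz = 37/(z + 9). Sum: 4 ln|(z + 9)| + 37/(z + 9) + C


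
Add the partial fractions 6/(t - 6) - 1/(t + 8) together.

Common denominator (t - 6)(t + 8). Numerator: 6(t + 8) - 1(t - 6) = (6t + 48) - (t - 6) = 5t + 54
Result: (5t + 54)/[(t - 6)(t + 8)]


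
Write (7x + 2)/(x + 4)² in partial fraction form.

(7x + 2) = P(x + 4) + Q. At x = -4: Q = 7·(-4) + 2 = -26. Coeff of x: P = 7
Result: 7/(x + 4) - 26/(x + 4)²


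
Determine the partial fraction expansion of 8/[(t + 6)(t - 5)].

8/(t + 6)(t - 5) = α/(t + 6) + β/(t - 5). α = 8/(-6 - 5) = -8/11, β = 8/(5 + 6) = 8/11
Result: (-8/11)/(t + 6) + (8/11)/(t - 5)


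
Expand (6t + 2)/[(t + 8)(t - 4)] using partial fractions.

At t=-8: α = (6·(-8) + 2)/(-8 - 4) = 23/6. At t=4: β = (6·4 + 2)/(4 + 8) = 13/6
Result: (23/6)/(t + 8) + (13/6)/(t - 4)


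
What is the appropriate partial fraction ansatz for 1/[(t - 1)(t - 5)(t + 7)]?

Three distinct linear factors: P/(t - 1) + Q/(t - 5) + R/(t + 7)


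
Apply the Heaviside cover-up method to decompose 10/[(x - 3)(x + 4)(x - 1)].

Cover (x - 3), x=3: P = 10/[(3 + 4)(3 - 1)] = 5/7. Cover (x + 4), x=-4: Q = 10/[(-4 - 3)(-4 - 1)] = 2/7. Cover (x - 1), x=1: R = 10/[(1 - 3)(1 + 4)] = -1.
Result: (5/7)/(x - 3) + (2/7)/(x + 4) - 1/(x - 1)


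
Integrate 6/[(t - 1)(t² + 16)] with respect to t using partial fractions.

Cover-up at t=1: P = 6/(1²+16) = 6/17. Coeff matching: Q = -6/17, R = -6/17. Decomposition: (6/17)/(t - 1) - ((6/17)t + 6/17)/(t² + 16). Integrate: linear → ln, quadratic → (1/2)ln + arctan: (6/17) ln|(t - 1)| - (3/17) ln(t² + 16) - (3/34) arctan(t/4) + C


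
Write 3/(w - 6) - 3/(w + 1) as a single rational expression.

Common denominator (w - 6)(w + 1). Numerator: 3(w + 1) - 3(w - 6) = (3w + 3) - (3w - 18) = 21
Result: (21)/[(w - 6)(w + 1)]


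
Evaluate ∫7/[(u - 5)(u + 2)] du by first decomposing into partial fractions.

Decompose: 7/[(u - 5)(u + 2)] = 1/(u - 5) - 1/(u + 2). Integrate each term: ln|(u - 5)| - ln|(u + 2)| + C


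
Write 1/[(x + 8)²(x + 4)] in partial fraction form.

Cover-up at x=-4: C = 1/(-4 + 8)² = 1/16. Cover-up at x=-8: B = 1/(-8 + 4) = -1/4. Comparing x² coeff: A = -C = -1/16
Result: (-1/16)/(x + 8) - (1/4)/(x + 8)² + (1/16)/(x + 4)


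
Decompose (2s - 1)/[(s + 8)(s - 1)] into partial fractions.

At s=-8: A = (2·(-8) - 1)/(-8 - 1) = 17/9. At s=1: B = (2·1 - 1)/(1 + 8) = 1/9
Result: (17/9)/(s + 8) + (1/9)/(s - 1)


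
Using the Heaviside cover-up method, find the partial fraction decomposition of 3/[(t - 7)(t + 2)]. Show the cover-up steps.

Cover (t - 7): set t=7, get α = 3/(7 + 2) = 1/3. Cover (t + 2): set t=-2, get β = 3/(-2 - 7) = -1/3.
Result: (1/3)/(t - 7) - (1/3)/(t + 2)


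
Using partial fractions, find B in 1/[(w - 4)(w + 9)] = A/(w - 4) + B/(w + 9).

Cover-up at w = -9: B = 1/(-9 - 4) = -1/13


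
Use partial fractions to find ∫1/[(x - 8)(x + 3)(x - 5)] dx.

Cover-up: α = 1/33, β = 1/88, γ = -1/24. Decomposition: (1/33)/(x - 8) + (1/88)/(x + 3) - (1/24)/(x - 5). Integrate each term: (1/33) ln|(x - 8)| + (1/88) ln|(x + 3)| - (1/24) ln|(x - 5)| + C


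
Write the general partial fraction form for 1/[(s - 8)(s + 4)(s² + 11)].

Two linear + quadratic: P/(s - 8) + Q/(s + 4) + (Rs + S)/(s² + 11)


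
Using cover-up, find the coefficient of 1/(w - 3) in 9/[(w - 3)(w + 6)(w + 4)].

Cover (w - 3), set w=3: 9/[(3 + 6)(3 + 4)] = 1/7


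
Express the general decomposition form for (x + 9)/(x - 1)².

Repeated linear factor: A/(x - 1) + B/(x - 1)²


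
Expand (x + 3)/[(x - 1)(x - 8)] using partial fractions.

At x=1: α = (1·1 + 3)/(1 - 8) = -4/7. At x=8: β = (1·8 + 3)/(8 - 1) = 11/7
Result: (-4/7)/(x - 1) + (11/7)/(x - 8)


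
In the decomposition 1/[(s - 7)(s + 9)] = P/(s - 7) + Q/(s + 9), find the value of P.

Cover-up at s = 7: P = 1/(7 + 9) = 1/16


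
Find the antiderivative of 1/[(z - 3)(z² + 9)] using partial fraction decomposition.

Cover-up at z=3: P = 1/(3²+9) = 1/18. Coeff matching: Q = -1/18, R = -1/6. Decomposition: (1/18)/(z - 3) - ((1/18)z + 1/6)/(z² + 9). Integrate: linear → ln, quadratic → (1/2)ln + arctan: (1/18) ln|(z - 3)| - (1/36) ln(z² + 9) - (1/18) arctan(z/3) + C


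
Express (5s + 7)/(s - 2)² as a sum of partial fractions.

(5s + 7) = α(s - 2) + β. At s = 2: β = 5·2 + 7 = 17. Coeff of s: α = 5
Result: 5/(s - 2) + 17/(s - 2)²


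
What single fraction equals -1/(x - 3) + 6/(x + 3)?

Common denominator (x - 3)(x + 3). Numerator: -1(x + 3) + 6(x - 3) = (-x - 3) + (6x - 18) = 5x - 21
Result: (5x - 21)/[(x - 3)(x + 3)]


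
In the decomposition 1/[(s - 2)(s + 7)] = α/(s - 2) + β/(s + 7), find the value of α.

Cover-up at s = 2: α = 1/(2 + 7) = 1/9


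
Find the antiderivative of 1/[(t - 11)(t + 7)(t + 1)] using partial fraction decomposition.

Cover-up: P = 1/216, Q = 1/108, R = -1/72. Decomposition: (1/216)/(t - 11) + (1/108)/(t + 7) - (1/72)/(t + 1). Integrate each term: (1/216) ln|(t - 11)| + (1/108) ln|(t + 7)| - (1/72) ln|(t + 1)| + C


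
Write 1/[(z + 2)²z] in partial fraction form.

Cover-up at z=0: γ = 1/(0 + 2)² = 1/4. Cover-up at z=-2: β = 1/(-2 - 0) = -1/2. Comparing z² coeff: α = -γ = -1/4
Result: (-1/4)/(z + 2) - (1/2)/(z + 2)² + (1/4)/z


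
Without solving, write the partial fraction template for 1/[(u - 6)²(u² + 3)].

Repeated linear + quadratic: P/(u - 6) + Q/(u - 6)² + (Ru + S)/(u² + 3)


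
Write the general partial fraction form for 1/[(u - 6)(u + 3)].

Distinct linear factors: P/(u - 6) + Q/(u + 3)


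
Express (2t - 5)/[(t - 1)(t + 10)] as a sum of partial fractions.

At t=1: P = (2·1 - 5)/(1 + 10) = -3/11. At t=-10: Q = (2·(-10) - 5)/(-10 - 1) = 25/11
Result: (-3/11)/(t - 1) + (25/11)/(t + 10)


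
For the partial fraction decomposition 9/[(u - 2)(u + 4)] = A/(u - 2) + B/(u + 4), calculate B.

Cover-up at u = -4: B = 9/(-4 - 2) = -9/6 = -3/2


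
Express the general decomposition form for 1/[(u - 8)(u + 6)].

Distinct linear factors: P/(u - 8) + Q/(u + 6)


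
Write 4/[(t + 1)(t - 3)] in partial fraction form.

4/(t + 1)(t - 3) = α/(t + 1) + β/(t - 3). α = 4/(-1 - 3) = -1, β = 4/(3 + 1) = 1
Result: -1/(t + 1) + 1/(t - 3)


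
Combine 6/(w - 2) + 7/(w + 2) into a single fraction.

Common denominator (w - 2)(w + 2). Numerator: 6(w + 2) + 7(w - 2) = (6w + 12) + (7w - 14) = 13w - 2
Result: (13w - 2)/[(w - 2)(w + 2)]


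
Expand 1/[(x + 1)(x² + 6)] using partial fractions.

Cover-up at x = -1: α = 1/((-1)² + 6) = 1/7. Then β = -α = -1/7, γ = -α·(0 - 1) = 1/7
Result: (1/7)/(x + 1) - ((1/7)x - 1/7)/(x² + 6)


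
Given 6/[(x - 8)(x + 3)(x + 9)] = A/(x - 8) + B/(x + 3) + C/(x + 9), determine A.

Cover-up at x = 8: A = 6/[(8 + 3)(8 + 9)] = 6/[(11)(17)] = 6/187


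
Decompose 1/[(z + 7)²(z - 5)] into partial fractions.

Cover-up at z=5: R = 1/(5 + 7)² = 1/144. Cover-up at z=-7: Q = 1/(-7 - 5) = -1/12. Comparing z² coeff: P = -R = -1/144
Result: (-1/144)/(z + 7) - (1/12)/(z + 7)² + (1/144)/(z - 5)


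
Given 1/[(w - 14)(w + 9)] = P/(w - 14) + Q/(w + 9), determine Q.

Cover-up at w = -9: Q = 1/(-9 - 14) = -1/23


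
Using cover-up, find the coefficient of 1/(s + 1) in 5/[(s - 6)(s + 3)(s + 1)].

Cover (s + 1), set s=-1: 5/[(-1 - 6)(-1 + 3)] = -5/14


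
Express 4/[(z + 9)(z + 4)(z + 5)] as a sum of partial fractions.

Using cover-up method: P = 1/5, Q = 4/5, R = -1
Result: (1/5)/(z + 9) + (4/5)/(z + 4) - 1/(z + 5)


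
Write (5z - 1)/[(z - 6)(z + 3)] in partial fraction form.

At z=6: P = (5·6 - 1)/(6 + 3) = 29/9. At z=-3: Q = (5·(-3) - 1)/(-3 - 6) = 16/9
Result: (29/9)/(z - 6) + (16/9)/(z + 3)


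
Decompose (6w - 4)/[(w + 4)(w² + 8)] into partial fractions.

At w=-4: A = (6·(-4) - 4)/((-4)² + 8) = -7/6. B = -A = 7/6, C = 6 - (-4)·A = 4/3
Result: (-7/6)/(w + 4) + ((7/6)w + 4/3)/(w² + 8)


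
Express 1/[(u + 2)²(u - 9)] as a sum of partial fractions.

Cover-up at u=9: R = 1/(9 + 2)² = 1/121. Cover-up at u=-2: Q = 1/(-2 - 9) = -1/11. Comparing u² coeff: P = -R = -1/121
Result: (-1/121)/(u + 2) - (1/11)/(u + 2)² + (1/121)/(u - 9)


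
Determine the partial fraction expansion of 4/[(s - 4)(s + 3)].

4/(s - 4)(s + 3) = A/(s - 4) + B/(s + 3). A = 4/(4 + 3) = 4/7, B = 4/(-3 - 4) = -4/7
Result: (4/7)/(s - 4) - (4/7)/(s + 3)


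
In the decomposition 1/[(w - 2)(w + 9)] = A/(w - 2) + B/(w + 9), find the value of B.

Cover-up at w = -9: B = 1/(-9 - 2) = -1/11


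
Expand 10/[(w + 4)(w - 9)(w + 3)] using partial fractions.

Using cover-up method: α = 10/13, β = 5/78, γ = -5/6
Result: (10/13)/(w + 4) + (5/78)/(w - 9) - (5/6)/(w + 3)


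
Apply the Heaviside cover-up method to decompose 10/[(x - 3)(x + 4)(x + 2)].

Cover (x - 3), x=3: α = 10/[(3 + 4)(3 + 2)] = 2/7. Cover (x + 4), x=-4: β = 10/[(-4 - 3)(-4 + 2)] = 5/7. Cover (x + 2), x=-2: γ = 10/[(-2 - 3)(-2 + 4)] = -1.
Result: (2/7)/(x - 3) + (5/7)/(x + 4) - 1/(x + 2)


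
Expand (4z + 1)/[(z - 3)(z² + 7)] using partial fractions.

At z=3: P = (4·3 + 1)/(3² + 7) = 13/16. Q = -P = -13/16, R = 4 - 3·P = 25/16
Result: (13/16)/(z - 3) - ((13/16)z - 25/16)/(z² + 7)


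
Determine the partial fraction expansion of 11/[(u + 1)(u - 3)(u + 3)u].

Using Heaviside cover-up: (11/8)/(u + 1) + (11/72)/(u - 3) - (11/36)/(u + 3) - (11/9)/u


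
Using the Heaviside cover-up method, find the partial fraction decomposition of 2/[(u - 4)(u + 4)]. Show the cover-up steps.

Cover (u - 4): set u=4, get A = 2/(4 + 4) = 1/4. Cover (u + 4): set u=-4, get B = 2/(-4 - 4) = -1/4.
Result: (1/4)/(u - 4) - (1/4)/(u + 4)


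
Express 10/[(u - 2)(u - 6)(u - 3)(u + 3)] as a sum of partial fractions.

Using Heaviside cover-up: (1/2)/(u - 2) + (5/54)/(u - 6) - (5/9)/(u - 3) - (1/27)/(u + 3)


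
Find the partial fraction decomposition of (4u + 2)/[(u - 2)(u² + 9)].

At u=2: α = (4·2 + 2)/(2² + 9) = 10/13. β = -α = -10/13, γ = 4 - 2·α = 32/13
Result: (10/13)/(u - 2) - ((10/13)u - 32/13)/(u² + 9)


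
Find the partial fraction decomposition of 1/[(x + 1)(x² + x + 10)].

Cover-up at x = -1: α = 1/((-1)² + 1·(-1) + 10) = 1/10. Then β = -α = -1/10, γ = -α·(1 - 1) = 0
Result: (1/10)/(x + 1) - ((1/10)x)/(x² + x + 10)


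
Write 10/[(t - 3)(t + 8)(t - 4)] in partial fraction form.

Using cover-up method: α = -10/11, β = 5/66, γ = 5/6
Result: (-10/11)/(t - 3) + (5/66)/(t + 8) + (5/6)/(t - 4)


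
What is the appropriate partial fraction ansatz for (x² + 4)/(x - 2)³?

Repeated linear factor (power 3): α/(x - 2) + β/(x - 2)² + γ/(x - 2)³


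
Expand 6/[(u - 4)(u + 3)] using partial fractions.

6/(u - 4)(u + 3) = A/(u - 4) + B/(u + 3). A = 6/(4 + 3) = 6/7, B = 6/(-3 - 4) = -6/7
Result: (6/7)/(u - 4) - (6/7)/(u + 3)


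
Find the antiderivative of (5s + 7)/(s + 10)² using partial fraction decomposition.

Decompose: α = 5, β = 5·(-10) + 7 = -43, so (5s + 7)/(s + 10)² = 5/(s + 10) - 43/(s + 10)². Integrate: ∫ α/(s + 10) ds = 5 ln|(s + 10)|; ∫ β/(s + 10)² ds = 43/(s + 10). Sum: 5 ln|(s + 10)| + 43/(s + 10) + C


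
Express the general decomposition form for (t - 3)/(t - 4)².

Repeated linear factor: P/(t - 4) + Q/(t - 4)²


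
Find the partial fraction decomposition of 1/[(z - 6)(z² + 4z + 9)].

Cover-up at z = 6: A = 1/(6² + 4·6 + 9) = 1/69. Then B = -A = -1/69, C = -A·(4 + 6) = -10/69
Result: (1/69)/(z - 6) - ((1/69)z + 10/69)/(z² + 4z + 9)


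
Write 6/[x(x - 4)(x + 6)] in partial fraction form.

Using cover-up method: P = -1/4, Q = 3/20, R = 1/10
Result: (-1/4)/x + (3/20)/(x - 4) + (1/10)/(x + 6)


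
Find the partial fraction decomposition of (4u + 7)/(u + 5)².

(4u + 7) = P(u + 5) + Q. At u = -5: Q = 4·(-5) + 7 = -13. Coeff of u: P = 4
Result: 4/(u + 5) - 13/(u + 5)²


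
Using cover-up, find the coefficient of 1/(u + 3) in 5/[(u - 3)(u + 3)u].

Cover (u + 3), set u=-3: 5/[(-3 - 3)(-3 - 0)] = 5/18


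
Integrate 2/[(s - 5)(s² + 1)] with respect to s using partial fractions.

Cover-up at s=5: P = 2/(5²+1) = 1/13. Coeff matching: Q = -1/13, R = -5/13. Decomposition: (1/13)/(s - 5) - ((1/13)s + 5/13)/(s² + 1). Integrate: linear → ln, quadratic → (1/2)ln + arctan: (1/13) ln|(s - 5)| - (1/26) ln(s² + 1) - (5/13) arctan(s) + C


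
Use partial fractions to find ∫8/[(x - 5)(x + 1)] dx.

Decompose: 8/[(x - 5)(x + 1)] = (4/3)/(x - 5) - (4/3)/(x + 1). Integrate each term: (4/3) ln|(x - 5)| - (4/3) ln|(x + 1)| + C


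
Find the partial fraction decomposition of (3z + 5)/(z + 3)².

(3z + 5) = P(z + 3) + Q. At z = -3: Q = 3·(-3) + 5 = -4. Coeff of z: P = 3
Result: 3/(z + 3) - 4/(z + 3)²


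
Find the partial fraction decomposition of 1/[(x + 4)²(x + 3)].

Cover-up at x=-3: R = 1/(-3 + 4)² = 1. Cover-up at x=-4: Q = 1/(-4 + 3) = -1. Comparing x² coeff: P = -R = -1
Result: -1/(x + 4) - 1/(x + 4)² + 1/(x + 3)


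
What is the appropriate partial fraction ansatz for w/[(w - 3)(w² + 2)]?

Linear + irreducible quadratic: α/(w - 3) + (βw + γ)/(w² + 2)


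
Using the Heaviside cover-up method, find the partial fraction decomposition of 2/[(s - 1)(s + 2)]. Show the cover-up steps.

Cover (s - 1): set s=1, get A = 2/(1 + 2) = 2/3. Cover (s + 2): set s=-2, get B = 2/(-2 - 1) = -2/3.
Result: (2/3)/(s - 1) - (2/3)/(s + 2)


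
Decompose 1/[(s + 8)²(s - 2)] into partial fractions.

Cover-up at s=2: C = 1/(2 + 8)² = 1/100. Cover-up at s=-8: B = 1/(-8 - 2) = -1/10. Comparing s² coeff: A = -C = -1/100
Result: (-1/100)/(s + 8) - (1/10)/(s + 8)² + (1/100)/(s - 2)


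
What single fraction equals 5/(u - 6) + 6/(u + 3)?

Common denominator (u - 6)(u + 3). Numerator: 5(u + 3) + 6(u - 6) = (5u + 15) + (6u - 36) = 11u - 21
Result: (11u - 21)/[(u - 6)(u + 3)]


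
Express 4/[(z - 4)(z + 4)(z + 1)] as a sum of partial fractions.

Using cover-up method: α = 1/10, β = 1/6, γ = -4/15
Result: (1/10)/(z - 4) + (1/6)/(z + 4) - (4/15)/(z + 1)


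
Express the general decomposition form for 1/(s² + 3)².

Repeated quadratic factor: (As + B)/(s² + 3) + (Cs + D)/(s² + 3)²


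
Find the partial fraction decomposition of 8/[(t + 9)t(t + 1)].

Using cover-up method: α = 1/9, β = 8/9, γ = -1
Result: (1/9)/(t + 9) + (8/9)/t - 1/(t + 1)


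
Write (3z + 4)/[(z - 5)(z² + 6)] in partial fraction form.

At z=5: P = (3·5 + 4)/(5² + 6) = 19/31. Q = -P = -19/31, R = 3 - 5·P = -2/31
Result: (19/31)/(z - 5) - ((19/31)z + 2/31)/(z² + 6)


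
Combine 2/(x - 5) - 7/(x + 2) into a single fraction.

Common denominator (x - 5)(x + 2). Numerator: 2(x + 2) - 7(x - 5) = (2x + 4) - (7x - 35) = -5x + 39
Result: (-5x + 39)/[(x - 5)(x + 2)]


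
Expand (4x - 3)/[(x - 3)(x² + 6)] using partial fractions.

At x=3: P = (4·3 - 3)/(3² + 6) = 3/5. Q = -P = -3/5, R = 4 - 3·P = 11/5
Result: (3/5)/(x - 3) - ((3/5)x - 11/5)/(x² + 6)


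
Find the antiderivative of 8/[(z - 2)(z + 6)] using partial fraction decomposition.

Decompose: 8/[(z - 2)(z + 6)] = 1/(z - 2) - 1/(z + 6). Integrate each term: ln|(z - 2)| - ln|(z + 6)| + C


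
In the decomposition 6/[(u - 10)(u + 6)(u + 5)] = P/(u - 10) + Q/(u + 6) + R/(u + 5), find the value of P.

Cover-up at u = 10: P = 6/[(10 + 6)(10 + 5)] = 6/[(16)(15)] = 6/240 = 1/40


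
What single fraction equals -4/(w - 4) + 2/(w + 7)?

Common denominator (w - 4)(w + 7). Numerator: -4(w + 7) + 2(w - 4) = (-4w - 28) + (2w - 8) = -2w - 36
Result: (-2w - 36)/[(w - 4)(w + 7)]


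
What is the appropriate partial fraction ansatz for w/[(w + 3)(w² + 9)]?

Linear + irreducible quadratic: α/(w + 3) + (βw + γ)/(w² + 9)


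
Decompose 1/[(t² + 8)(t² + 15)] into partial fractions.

Coefficient matching gives A = C = 0, B = 1/(15-8) = 1/7, D = -B = -1/7
Result: (1/7)/(t² + 8) - (1/7)/(t² + 15)


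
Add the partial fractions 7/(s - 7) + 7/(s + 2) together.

Common denominator (s - 7)(s + 2). Numerator: 7(s + 2) + 7(s - 7) = (7s + 14) + (7s - 49) = 14s - 35
Result: (14s - 35)/[(s - 7)(s + 2)]


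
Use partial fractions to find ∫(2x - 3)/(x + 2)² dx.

Decompose: P = 2, Q = 2·(-2) - 3 = -7, so (2x - 3)/(x + 2)² = 2/(x + 2) - 7/(x + 2)². Integrate: ∫ P/(x + 2) dx = 2 ln|(x + 2)|; ∫ Q/(x + 2)² dx = 7/(x + 2). Sum: 2 ln|(x + 2)| + 7/(x + 2) + C


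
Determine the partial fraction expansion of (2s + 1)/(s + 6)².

(2s + 1) = A(s + 6) + B. At s = -6: B = 2·(-6) + 1 = -11. Coeff of s: A = 2
Result: 2/(s + 6) - 11/(s + 6)²


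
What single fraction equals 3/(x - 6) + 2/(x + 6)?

Common denominator (x - 6)(x + 6). Numerator: 3(x + 6) + 2(x - 6) = (3x + 18) + (2x - 12) = 5x + 6
Result: (5x + 6)/[(x - 6)(x + 6)]


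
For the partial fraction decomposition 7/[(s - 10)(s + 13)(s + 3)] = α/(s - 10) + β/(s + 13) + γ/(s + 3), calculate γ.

Cover-up at s = -3: γ = 7/[(-3 - 10)(-3 + 13)] = 7/[(-13)(10)] = -7/130


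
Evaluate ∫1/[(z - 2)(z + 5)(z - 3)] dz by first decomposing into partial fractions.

Cover-up: α = -1/7, β = 1/56, γ = 1/8. Decomposition: (-1/7)/(z - 2) + (1/56)/(z + 5) + (1/8)/(z - 3). Integrate each term: (-1/7) ln|(z - 2)| + (1/56) ln|(z + 5)| + (1/8) ln|(z - 3)| + C


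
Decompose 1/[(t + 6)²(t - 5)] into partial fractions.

Cover-up at t=5: γ = 1/(5 + 6)² = 1/121. Cover-up at t=-6: β = 1/(-6 - 5) = -1/11. Comparing t² coeff: α = -γ = -1/121
Result: (-1/121)/(t + 6) - (1/11)/(t + 6)² + (1/121)/(t - 5)


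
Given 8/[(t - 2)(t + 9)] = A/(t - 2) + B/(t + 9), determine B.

Cover-up at t = -9: B = 8/(-9 - 2) = -8/11


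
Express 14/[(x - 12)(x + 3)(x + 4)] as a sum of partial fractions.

Using cover-up method: A = 7/120, B = -14/15, C = 7/8
Result: (7/120)/(x - 12) - (14/15)/(x + 3) + (7/8)/(x + 4)


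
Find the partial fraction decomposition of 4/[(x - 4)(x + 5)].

4/(x - 4)(x + 5) = A/(x - 4) + B/(x + 5). A = 4/(4 + 5) = 4/9, B = 4/(-5 - 4) = -4/9
Result: (4/9)/(x - 4) - (4/9)/(x + 5)


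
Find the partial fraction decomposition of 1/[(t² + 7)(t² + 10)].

Coefficient matching gives A = C = 0, B = 1/(10-7) = 1/3, D = -B = -1/3
Result: (1/3)/(t² + 7) - (1/3)/(t² + 10)


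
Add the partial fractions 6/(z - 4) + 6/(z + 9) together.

Common denominator (z - 4)(z + 9). Numerator: 6(z + 9) + 6(z - 4) = (6z + 54) + (6z - 24) = 12z + 30
Result: (12z + 30)/[(z - 4)(z + 9)]


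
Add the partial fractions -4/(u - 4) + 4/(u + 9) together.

Common denominator (u - 4)(u + 9). Numerator: -4(u + 9) + 4(u - 4) = (-4u - 36) + (4u - 16) = -52
Result: (-52)/[(u - 4)(u + 9)]


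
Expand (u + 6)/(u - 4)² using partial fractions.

(u + 6) = α(u - 4) + β. At u = 4: β = 1·4 + 6 = 10. Coeff of u: α = 1
Result: 1/(u - 4) + 10/(u - 4)²


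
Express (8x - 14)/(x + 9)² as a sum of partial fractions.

(8x - 14) = P(x + 9) + Q. At x = -9: Q = 8·(-9) - 14 = -86. Coeff of x: P = 8
Result: 8/(x + 9) - 86/(x + 9)²


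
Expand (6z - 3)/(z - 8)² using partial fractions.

(6z - 3) = A(z - 8) + B. At z = 8: B = 6·8 - 3 = 45. Coeff of z: A = 6
Result: 6/(z - 8) + 45/(z - 8)²


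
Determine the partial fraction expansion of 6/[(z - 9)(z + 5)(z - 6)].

Using cover-up method: α = 1/7, β = 3/77, γ = -2/11
Result: (1/7)/(z - 9) + (3/77)/(z + 5) - (2/11)/(z - 6)


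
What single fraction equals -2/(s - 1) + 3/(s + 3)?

Common denominator (s - 1)(s + 3). Numerator: -2(s + 3) + 3(s - 1) = (-2s - 6) + (3s - 3) = s - 9
Result: (s - 9)/[(s - 1)(s + 3)]


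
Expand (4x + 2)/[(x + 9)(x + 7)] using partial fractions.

At x=-9: P = (4·(-9) + 2)/(-9 + 7) = 17. At x=-7: Q = (4·(-7) + 2)/(-7 + 9) = -13
Result: 17/(x + 9) - 13/(x + 7)


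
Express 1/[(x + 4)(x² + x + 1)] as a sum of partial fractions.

Cover-up at x = -4: A = 1/((-4)² + 1·(-4) + 1) = 1/13. Then B = -A = -1/13, C = -A·(1 - 4) = 3/13
Result: (1/13)/(x + 4) - ((1/13)x - 3/13)/(x² + x + 1)


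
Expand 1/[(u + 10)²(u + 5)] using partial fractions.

Cover-up at u=-5: C = 1/(-5 + 10)² = 1/25. Cover-up at u=-10: B = 1/(-10 + 5) = -1/5. Comparing u² coeff: A = -C = -1/25
Result: (-1/25)/(u + 10) - (1/5)/(u + 10)² + (1/25)/(u + 5)


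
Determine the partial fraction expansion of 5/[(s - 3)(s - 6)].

5/(s - 3)(s - 6) = A/(s - 3) + B/(s - 6). A = 5/(3 - 6) = -5/3, B = 5/(6 - 3) = 5/3
Result: (-5/3)/(s - 3) + (5/3)/(s - 6)


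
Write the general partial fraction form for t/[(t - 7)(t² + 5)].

Linear + irreducible quadratic: α/(t - 7) + (βt + γ)/(t² + 5)


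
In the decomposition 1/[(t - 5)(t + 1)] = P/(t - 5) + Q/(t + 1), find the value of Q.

Cover-up at t = -1: Q = 1/(-1 - 5) = -1/6


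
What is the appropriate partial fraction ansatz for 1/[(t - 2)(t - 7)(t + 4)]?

Three distinct linear factors: P/(t - 2) + Q/(t - 7) + R/(t + 4)


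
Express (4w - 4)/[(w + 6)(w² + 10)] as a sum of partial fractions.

At w=-6: A = (4·(-6) - 4)/((-6)² + 10) = -14/23. B = -A = 14/23, C = 4 - (-6)·A = 8/23
Result: (-14/23)/(w + 6) + ((14/23)w + 8/23)/(w² + 10)


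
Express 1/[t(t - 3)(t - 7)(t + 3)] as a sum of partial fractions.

Using Heaviside cover-up: (1/63)/t - (1/72)/(t - 3) + (1/280)/(t - 7) - (1/180)/(t + 3)


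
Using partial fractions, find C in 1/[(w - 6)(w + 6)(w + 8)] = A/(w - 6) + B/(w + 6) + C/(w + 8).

Cover-up at w = -8: C = 1/[(-8 - 6)(-8 + 6)] = 1/[(-14)(-2)] = 1/28


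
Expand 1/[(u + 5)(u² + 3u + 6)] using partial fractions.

Cover-up at u = -5: P = 1/((-5)² + 3·(-5) + 6) = 1/16. Then Q = -P = -1/16, R = -P·(3 - 5) = 1/8
Result: (1/16)/(u + 5) - ((1/16)u - 1/8)/(u² + 3u + 6)


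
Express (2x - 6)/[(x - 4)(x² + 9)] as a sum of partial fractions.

At x=4: α = (2·4 - 6)/(4² + 9) = 2/25. β = -α = -2/25, γ = 2 - 4·α = 42/25
Result: (2/25)/(x - 4) - ((2/25)x - 42/25)/(x² + 9)


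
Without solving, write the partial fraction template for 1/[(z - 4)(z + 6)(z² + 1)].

Two linear + quadratic: P/(z - 4) + Q/(z + 6) + (Rz + S)/(z² + 1)


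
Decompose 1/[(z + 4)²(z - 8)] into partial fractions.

Cover-up at z=8: C = 1/(8 + 4)² = 1/144. Cover-up at z=-4: B = 1/(-4 - 8) = -1/12. Comparing z² coeff: A = -C = -1/144
Result: (-1/144)/(z + 4) - (1/12)/(z + 4)² + (1/144)/(z - 8)


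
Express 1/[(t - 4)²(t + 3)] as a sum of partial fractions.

Cover-up at t=-3: C = 1/(-3 - 4)² = 1/49. Cover-up at t=4: B = 1/(4 + 3) = 1/7. Comparing t² coeff: A = -C = -1/49
Result: (-1/49)/(t - 4) + (1/7)/(t - 4)² + (1/49)/(t + 3)


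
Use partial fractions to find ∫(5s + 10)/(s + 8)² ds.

Decompose: A = 5, B = 5·(-8) + 10 = -30, so (5s + 10)/(s + 8)² = 5/(s + 8) - 30/(s + 8)². Integrate: ∫ A/(s + 8) ds = 5 ln|(s + 8)|; ∫ B/(s + 8)² ds = 30/(s + 8). Sum: 5 ln|(s + 8)| + 30/(s + 8) + C


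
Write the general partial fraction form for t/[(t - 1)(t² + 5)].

Linear + irreducible quadratic: A/(t - 1) + (Bt + C)/(t² + 5)


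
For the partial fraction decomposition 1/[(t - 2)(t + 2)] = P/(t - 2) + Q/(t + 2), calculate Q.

Cover-up at t = -2: Q = 1/(-2 - 2) = -1/4


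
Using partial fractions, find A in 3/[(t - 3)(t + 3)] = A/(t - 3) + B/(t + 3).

Cover-up at t = 3: A = 3/(3 + 3) = 3/6 = 1/2


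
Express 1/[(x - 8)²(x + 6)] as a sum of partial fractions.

Cover-up at x=-6: R = 1/(-6 - 8)² = 1/196. Cover-up at x=8: Q = 1/(8 + 6) = 1/14. Comparing x² coeff: P = -R = -1/196
Result: (-1/196)/(x - 8) + (1/14)/(x - 8)² + (1/196)/(x + 6)


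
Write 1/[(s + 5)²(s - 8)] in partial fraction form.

Cover-up at s=8: C = 1/(8 + 5)² = 1/169. Cover-up at s=-5: B = 1/(-5 - 8) = -1/13. Comparing s² coeff: A = -C = -1/169
Result: (-1/169)/(s + 5) - (1/13)/(s + 5)² + (1/169)/(s - 8)


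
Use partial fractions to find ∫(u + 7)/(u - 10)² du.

Decompose: α = 1, β = 1·10 + 7 = 17, so (u + 7)/(u - 10)² = 1/(u - 10) + 17/(u - 10)². Integrate: ∫ α/(u - 10) du = ln|(u - 10)|; ∫ β/(u - 10)² du = -17/(u - 10). Sum: ln|(u - 10)| - 17/(u - 10) + C


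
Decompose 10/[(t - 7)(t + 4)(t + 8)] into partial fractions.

Using cover-up method: α = 2/33, β = -5/22, γ = 1/6
Result: (2/33)/(t - 7) - (5/22)/(t + 4) + (1/6)/(t + 8)


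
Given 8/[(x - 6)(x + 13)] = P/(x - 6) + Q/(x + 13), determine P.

Cover-up at x = 6: P = 8/(6 + 13) = 8/19


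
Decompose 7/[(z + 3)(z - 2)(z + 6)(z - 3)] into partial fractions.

Using Heaviside cover-up: (7/90)/(z + 3) - (7/40)/(z - 2) - (7/216)/(z + 6) + (7/54)/(z - 3)


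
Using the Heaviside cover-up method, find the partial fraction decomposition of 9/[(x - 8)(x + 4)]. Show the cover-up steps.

Cover (x - 8): set x=8, get α = 9/(8 + 4) = 3/4. Cover (x + 4): set x=-4, get β = 9/(-4 - 8) = -3/4.
Result: (3/4)/(x - 8) - (3/4)/(x + 4)


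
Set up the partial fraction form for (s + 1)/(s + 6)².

Repeated linear factor: α/(s + 6) + β/(s + 6)²


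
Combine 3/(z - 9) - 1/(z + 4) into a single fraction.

Common denominator (z - 9)(z + 4). Numerator: 3(z + 4) - 1(z - 9) = (3z + 12) - (z - 9) = 2z + 21
Result: (2z + 21)/[(z - 9)(z + 4)]


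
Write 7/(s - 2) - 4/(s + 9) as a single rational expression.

Common denominator (s - 2)(s + 9). Numerator: 7(s + 9) - 4(s - 2) = (7s + 63) - (4s - 8) = 3s + 71
Result: (3s + 71)/[(s - 2)(s + 9)]


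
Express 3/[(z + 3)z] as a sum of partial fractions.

3/(z + 3)z = α/(z + 3) + β/z. α = 3/(-3 - 0) = -1, β = 3/(0 + 3) = 1
Result: -1/(z + 3) + 1/z


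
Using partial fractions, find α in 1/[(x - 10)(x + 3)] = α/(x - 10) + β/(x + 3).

Cover-up at x = 10: α = 1/(10 + 3) = 1/13


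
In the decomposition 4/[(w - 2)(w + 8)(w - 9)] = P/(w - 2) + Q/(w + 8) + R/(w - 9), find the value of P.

Cover-up at w = 2: P = 4/[(2 + 8)(2 - 9)] = 4/[(10)(-7)] = -4/70 = -2/35


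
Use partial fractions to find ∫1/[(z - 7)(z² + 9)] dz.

Cover-up at z=7: P = 1/(7²+9) = 1/58. Coeff matching: Q = -1/58, R = -7/58. Decomposition: (1/58)/(z - 7) - ((1/58)z + 7/58)/(z² + 9). Integrate: linear → ln, quadratic → (1/2)ln + arctan: (1/58) ln|(z - 7)| - (1/116) ln(z² + 9) - (7/174) arctan(z/3) + C


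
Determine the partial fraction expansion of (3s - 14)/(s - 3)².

(3s - 14) = A(s - 3) + B. At s = 3: B = 3·3 - 14 = -5. Coeff of s: A = 3
Result: 3/(s - 3) - 5/(s - 3)²


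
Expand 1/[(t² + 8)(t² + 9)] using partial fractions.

Coefficient matching gives α = γ = 0, β = 1/(9-8) = 1, δ = -β = -1
Result: 1/(t² + 8) - 1/(t² + 9)


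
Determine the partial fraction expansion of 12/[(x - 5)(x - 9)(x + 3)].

Using cover-up method: A = -3/8, B = 1/4, C = 1/8
Result: (-3/8)/(x - 5) + (1/4)/(x - 9) + (1/8)/(x + 3)


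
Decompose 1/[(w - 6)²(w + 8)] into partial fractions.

Cover-up at w=-8: γ = 1/(-8 - 6)² = 1/196. Cover-up at w=6: β = 1/(6 + 8) = 1/14. Comparing w² coeff: α = -γ = -1/196
Result: (-1/196)/(w - 6) + (1/14)/(w - 6)² + (1/196)/(w + 8)


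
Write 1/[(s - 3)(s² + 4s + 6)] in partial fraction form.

Cover-up at s = 3: P = 1/(3² + 4·3 + 6) = 1/27. Then Q = -P = -1/27, R = -P·(4 + 3) = -7/27
Result: (1/27)/(s - 3) - ((1/27)s + 7/27)/(s² + 4s + 6)


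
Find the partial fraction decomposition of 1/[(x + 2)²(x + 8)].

Cover-up at x=-8: γ = 1/(-8 + 2)² = 1/36. Cover-up at x=-2: β = 1/(-2 + 8) = 1/6. Comparing x² coeff: α = -γ = -1/36
Result: (-1/36)/(x + 2) + (1/6)/(x + 2)² + (1/36)/(x + 8)


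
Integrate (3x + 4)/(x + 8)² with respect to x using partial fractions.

Decompose: α = 3, β = 3·(-8) + 4 = -20, so (3x + 4)/(x + 8)² = 3/(x + 8) - 20/(x + 8)². Integrate: ∫ α/(x + 8) dx = 3 ln|(x + 8)|; ∫ β/(x + 8)² dx = 20/(x + 8). Sum: 3 ln|(x + 8)| + 20/(x + 8) + C


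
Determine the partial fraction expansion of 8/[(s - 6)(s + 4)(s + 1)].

Using cover-up method: P = 4/35, Q = 4/15, R = -8/21
Result: (4/35)/(s - 6) + (4/15)/(s + 4) - (8/21)/(s + 1)
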